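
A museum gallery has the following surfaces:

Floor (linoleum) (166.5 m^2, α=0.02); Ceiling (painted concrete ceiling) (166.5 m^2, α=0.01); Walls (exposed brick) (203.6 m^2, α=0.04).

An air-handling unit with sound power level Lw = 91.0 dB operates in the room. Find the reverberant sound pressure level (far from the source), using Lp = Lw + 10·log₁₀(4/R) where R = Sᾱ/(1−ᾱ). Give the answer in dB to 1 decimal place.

Σ(Sᵢαᵢ) = 166.5×0.02 + 166.5×0.01 + 203.6×0.04 = 13.139; total area S = 536.6 m^2.
ᾱ = 0.0245, so room constant R = A/(1−ᾱ) = 13.469 m^2.
Lp = 91.0 + 10·log₁₀(4/13.469) = 91.0 + (-5.27) = 85.7 dB.

85.7 dB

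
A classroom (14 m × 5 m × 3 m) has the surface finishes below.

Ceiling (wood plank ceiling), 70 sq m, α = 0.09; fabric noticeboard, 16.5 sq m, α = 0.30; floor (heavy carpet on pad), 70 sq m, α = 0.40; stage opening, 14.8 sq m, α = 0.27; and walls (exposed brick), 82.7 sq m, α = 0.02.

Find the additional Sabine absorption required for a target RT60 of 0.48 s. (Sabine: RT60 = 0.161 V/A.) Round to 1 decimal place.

25.5 sabins

Total absorption A₁ = 70×0.09 + 16.5×0.30 + 70×0.40 + 14.8×0.27 + 82.7×0.02
  = 6.300 + 4.950 + 28.000 + 3.996 + 1.654 = 44.900 sq m sabins.
V = 210 m³. Required absorption A₂ = 0.161 × 210 / 0.48 = 70.438 sabins.
Additional absorption ΔA = 70.438 − 44.900 = 25.5 sabins.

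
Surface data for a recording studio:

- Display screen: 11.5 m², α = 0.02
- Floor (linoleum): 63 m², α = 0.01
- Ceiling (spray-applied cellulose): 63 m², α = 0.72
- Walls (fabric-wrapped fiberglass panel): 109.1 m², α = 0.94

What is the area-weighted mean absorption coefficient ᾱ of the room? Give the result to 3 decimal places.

S = Σ Sᵢ = 11.5 + 63 + 63 + 109.1 = 246.6 m².
Weighted sum Σ Sα = 148.774.
ᾱ = A/S = 0.603.

0.603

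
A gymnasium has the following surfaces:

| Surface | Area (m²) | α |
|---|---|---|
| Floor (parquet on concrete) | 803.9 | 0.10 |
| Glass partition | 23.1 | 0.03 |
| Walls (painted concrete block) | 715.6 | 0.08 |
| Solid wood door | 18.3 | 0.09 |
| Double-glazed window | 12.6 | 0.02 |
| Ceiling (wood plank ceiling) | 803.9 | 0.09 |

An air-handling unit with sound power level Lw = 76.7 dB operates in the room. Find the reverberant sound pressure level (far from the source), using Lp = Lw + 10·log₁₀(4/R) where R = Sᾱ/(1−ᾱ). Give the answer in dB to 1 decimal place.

59.0 dB

Σ(Sᵢαᵢ) = 803.9×0.10 + 23.1×0.03 + 715.6×0.08 + 18.3×0.09 + 12.6×0.02 + 803.9×0.09 = 212.581; total area S = 2377.4 m².
ᾱ = 0.0894, so room constant R = A/(1−ᾱ) = 233.452 m².
Lp = 76.7 + 10·log₁₀(4/233.452) = 76.7 + (-17.66) = 59.0 dB.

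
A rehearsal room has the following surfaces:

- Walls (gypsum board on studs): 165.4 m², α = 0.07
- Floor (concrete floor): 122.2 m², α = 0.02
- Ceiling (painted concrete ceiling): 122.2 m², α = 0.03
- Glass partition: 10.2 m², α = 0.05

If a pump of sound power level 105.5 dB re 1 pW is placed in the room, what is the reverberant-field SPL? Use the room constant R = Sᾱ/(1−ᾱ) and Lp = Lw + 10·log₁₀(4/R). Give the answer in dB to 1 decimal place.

98.7 dB

A = 18.198 sabins; S = 420.0 m².
ᾱ = 18.198/420.0 = 0.0433; R = Sᾱ/(1−ᾱ) = 18.198/(1−0.0433) = 19.022 m².
Lp = Lw + 10 log₁₀(4/R) = 105.5 -6.77 = 98.7 dB.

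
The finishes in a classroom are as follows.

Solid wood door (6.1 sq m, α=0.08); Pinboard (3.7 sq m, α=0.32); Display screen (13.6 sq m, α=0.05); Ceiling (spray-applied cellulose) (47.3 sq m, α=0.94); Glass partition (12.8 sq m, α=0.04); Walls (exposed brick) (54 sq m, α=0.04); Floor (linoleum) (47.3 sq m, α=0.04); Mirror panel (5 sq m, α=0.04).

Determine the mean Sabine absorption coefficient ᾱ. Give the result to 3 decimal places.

Total surface area S = 189.8 sq m.
Weighted sum Σ Sα = 51.578.
ᾱ = A/S = 0.272.

0.272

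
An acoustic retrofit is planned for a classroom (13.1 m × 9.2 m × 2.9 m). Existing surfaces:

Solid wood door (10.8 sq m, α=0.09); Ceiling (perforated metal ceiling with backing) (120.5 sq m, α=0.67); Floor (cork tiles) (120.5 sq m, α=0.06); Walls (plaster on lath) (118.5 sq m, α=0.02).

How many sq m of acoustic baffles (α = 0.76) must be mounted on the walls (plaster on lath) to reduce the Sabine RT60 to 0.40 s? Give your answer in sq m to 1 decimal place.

66.7

A₁ = Σ Sᵢαᵢ = 10.8×0.09 + 120.5×0.67 + 120.5×0.06 + 118.5×0.02 = 91.307 sabins.
Required A₂ = 0.161·349.508/0.40 = 140.677 sabins.
ΔA needed = 140.677 − 91.307 = 49.370 sabins.
Each sq m of panel replacing the walls (plaster on lath) adds (0.76 − 0.02) = 0.74 sabins.
Area = ΔA/Δα = 49.370/0.74 = 66.7 sq m.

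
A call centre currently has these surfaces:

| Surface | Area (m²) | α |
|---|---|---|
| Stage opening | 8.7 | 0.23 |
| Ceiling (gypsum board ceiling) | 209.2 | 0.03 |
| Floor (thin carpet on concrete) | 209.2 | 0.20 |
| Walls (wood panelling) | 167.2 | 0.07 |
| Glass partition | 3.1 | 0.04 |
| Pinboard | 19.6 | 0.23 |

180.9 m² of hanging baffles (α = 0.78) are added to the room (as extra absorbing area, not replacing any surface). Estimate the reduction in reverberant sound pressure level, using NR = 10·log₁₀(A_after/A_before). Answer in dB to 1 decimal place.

Total absorption A_before = 8.7×0.23 + 209.2×0.03 + 209.2×0.20 + 167.2×0.07 + 3.1×0.04 + 19.6×0.23
  = 2.001 + 6.276 + 41.840 + 11.704 + 0.124 + 4.508 = 66.453 m² sabins.
Treatment contributes 180.9·0.78 = 141.102 sabins.
A_after = 66.453 + 141.102 = 207.555 sabins.
NR = 10·log₁₀(207.555/66.453) = 4.9 dB.

4.9 dB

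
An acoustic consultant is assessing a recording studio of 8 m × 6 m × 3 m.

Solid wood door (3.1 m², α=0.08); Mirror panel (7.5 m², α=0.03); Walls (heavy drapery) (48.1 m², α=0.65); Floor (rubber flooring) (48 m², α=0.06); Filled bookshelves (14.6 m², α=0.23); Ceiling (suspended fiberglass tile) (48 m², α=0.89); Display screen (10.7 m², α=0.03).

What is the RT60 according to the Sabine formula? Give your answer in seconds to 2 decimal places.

0.29 seconds

Total absorption A = 3.1×0.08 + 7.5×0.03 + 48.1×0.65 + 48×0.06 + 14.6×0.23 + 48×0.89 + 10.7×0.03
  = 0.248 + 0.225 + 31.265 + 2.880 + 3.358 + 42.720 + 0.321 = 81.017 m² sabins.
Volume V = 8 × 6 × 3 = 144 m³.
RT60 = 0.161 · V / A = 0.161 × 144 / 81.017 = 0.29 s.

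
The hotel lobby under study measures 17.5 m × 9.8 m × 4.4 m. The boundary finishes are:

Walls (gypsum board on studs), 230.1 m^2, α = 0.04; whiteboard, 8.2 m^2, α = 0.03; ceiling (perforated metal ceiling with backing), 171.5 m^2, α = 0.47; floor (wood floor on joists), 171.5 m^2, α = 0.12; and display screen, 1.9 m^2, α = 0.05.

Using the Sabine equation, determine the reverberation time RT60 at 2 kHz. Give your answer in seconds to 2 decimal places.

A = Σ Sᵢαᵢ = 230.1×0.04 + 8.2×0.03 + 171.5×0.47 + 171.5×0.12 + 1.9×0.05 = 110.730 sabins.
Volume V = 17.5 × 9.8 × 4.4 = 754.6 m³.
RT60 = 0.161 · V / A = 0.161 × 754.6 / 110.730 = 1.10 s.

1.10 s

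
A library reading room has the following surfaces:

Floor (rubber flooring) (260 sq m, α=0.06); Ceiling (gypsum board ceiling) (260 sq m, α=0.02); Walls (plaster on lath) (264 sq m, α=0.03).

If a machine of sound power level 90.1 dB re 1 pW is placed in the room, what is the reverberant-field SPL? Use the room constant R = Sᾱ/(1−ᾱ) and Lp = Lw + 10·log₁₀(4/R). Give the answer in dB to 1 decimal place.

A = 28.720 sabins; S = 784.0 sq m.
ᾱ = 0.0366, so room constant R = A/(1−ᾱ) = 29.811 sq m.
Lp = 90.1 + 10·log₁₀(4/29.811) = 90.1 + (-8.72) = 81.4 dB.

81.4 dB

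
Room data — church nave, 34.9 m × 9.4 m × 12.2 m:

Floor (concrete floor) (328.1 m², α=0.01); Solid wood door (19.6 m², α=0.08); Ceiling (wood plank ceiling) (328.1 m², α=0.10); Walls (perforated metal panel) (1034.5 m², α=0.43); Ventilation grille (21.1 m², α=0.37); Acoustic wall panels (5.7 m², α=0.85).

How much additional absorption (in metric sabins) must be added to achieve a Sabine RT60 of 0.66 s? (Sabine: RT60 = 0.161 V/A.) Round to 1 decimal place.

481.2 sabins

Total absorption A₁ = 328.1*0.01 + 19.6*0.08 + 328.1*0.10 + 1034.5*0.43 + 21.1*0.37 + 5.7*0.85
  = 3.281 + 1.568 + 32.810 + 444.835 + 7.807 + 4.845 = 495.146 m² sabins.
Target A₂ = 0.161·4002.332/0.66 = 976.326 sabins (V = 4002.332 m³).
Additional absorption ΔA = 976.326 − 495.146 = 481.2 sabins.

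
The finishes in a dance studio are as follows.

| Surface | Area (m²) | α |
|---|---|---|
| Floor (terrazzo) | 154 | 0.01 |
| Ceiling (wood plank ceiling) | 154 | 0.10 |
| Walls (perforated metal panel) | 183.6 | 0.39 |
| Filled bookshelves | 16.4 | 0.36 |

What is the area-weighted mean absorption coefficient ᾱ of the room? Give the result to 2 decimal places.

0.19

S = Σ Sᵢ = 154 + 154 + 183.6 + 16.4 = 508.0 m².
Weighted sum Σ Sα = 94.448.
ᾱ = 94.448 / 508.0 = 0.19.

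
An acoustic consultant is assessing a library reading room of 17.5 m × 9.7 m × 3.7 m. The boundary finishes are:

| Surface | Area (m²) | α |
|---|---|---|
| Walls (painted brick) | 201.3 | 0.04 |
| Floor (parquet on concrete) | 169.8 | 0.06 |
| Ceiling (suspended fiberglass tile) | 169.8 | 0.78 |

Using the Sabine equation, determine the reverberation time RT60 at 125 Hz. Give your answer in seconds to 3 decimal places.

0.671 s

A = Σ Sᵢαᵢ = 201.3×0.04 + 169.8×0.06 + 169.8×0.78 = 150.684 sabins.
V = 17.5·9.7·3.7 = 628.075 m³.
RT60 = 0.161 · V / A = 0.161 × 628.075 / 150.684 = 0.671 s.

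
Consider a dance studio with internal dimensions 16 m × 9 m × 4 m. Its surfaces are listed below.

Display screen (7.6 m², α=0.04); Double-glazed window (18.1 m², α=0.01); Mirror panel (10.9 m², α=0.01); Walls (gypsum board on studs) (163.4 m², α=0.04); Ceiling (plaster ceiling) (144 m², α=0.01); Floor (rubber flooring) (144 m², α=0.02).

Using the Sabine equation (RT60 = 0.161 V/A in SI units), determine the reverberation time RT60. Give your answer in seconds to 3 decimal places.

A = Σ Sᵢαᵢ = 7.6*0.04 + 18.1*0.01 + 10.9*0.01 + 163.4*0.04 + 144*0.01 + 144*0.02 = 11.450 sabins.
V = 16·9·4 = 576 m³.
Sabine: RT60 = 0.161 × 576 / 11.450 = 8.099 s.

8.099 s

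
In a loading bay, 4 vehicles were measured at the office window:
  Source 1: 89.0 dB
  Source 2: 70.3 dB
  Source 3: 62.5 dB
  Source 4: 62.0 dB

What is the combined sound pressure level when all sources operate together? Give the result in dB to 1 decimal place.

89.1 dB

Sum in the linear (power) domain: Σ 10^(Lᵢ/10) = 10^(89.0/10) + 10^(70.3/10) + 10^(62.5/10) + 10^(62.0/10) = 8.084e+08.
L_total = 10·log₁₀(8.084e+08) = 89.1 dB.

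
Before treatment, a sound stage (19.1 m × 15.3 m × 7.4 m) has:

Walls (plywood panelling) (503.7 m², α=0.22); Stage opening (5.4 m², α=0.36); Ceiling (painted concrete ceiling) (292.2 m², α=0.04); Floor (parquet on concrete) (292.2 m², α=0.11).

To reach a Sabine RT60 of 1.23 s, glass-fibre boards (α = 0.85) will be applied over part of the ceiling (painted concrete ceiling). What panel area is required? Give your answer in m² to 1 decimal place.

Equivalent absorption area: A₁ = 503.7×0.22 + 5.4×0.36 + 292.2×0.04 + 292.2×0.11 = 156.588 m².
V = 2162.502 m³. Target absorption A₂ = 0.161 × 2162.502 / 1.23 = 283.059 sabins.
Absorption to add: 283.059 − 156.588 = 126.471 sabins.
Net gain per m²: Δα = 0.85 − 0.04 = 0.81.
Panel area = 126.471 / 0.81 = 156.1 m².

156.1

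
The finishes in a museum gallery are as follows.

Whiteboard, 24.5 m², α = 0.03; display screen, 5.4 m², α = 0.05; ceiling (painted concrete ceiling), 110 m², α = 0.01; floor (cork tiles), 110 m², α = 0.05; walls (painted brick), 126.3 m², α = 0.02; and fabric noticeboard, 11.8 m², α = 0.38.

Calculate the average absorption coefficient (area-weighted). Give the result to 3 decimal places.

S = Σ Sᵢ = 24.5 + 5.4 + 110 + 110 + 126.3 + 11.8 = 388.0 m².
A = 24.5*0.03 + 5.4*0.05 + 110*0.01 + 110*0.05 + 126.3*0.02 + 11.8*0.38 = 14.615 sabins.
ᾱ = A/S = 0.038.

0.038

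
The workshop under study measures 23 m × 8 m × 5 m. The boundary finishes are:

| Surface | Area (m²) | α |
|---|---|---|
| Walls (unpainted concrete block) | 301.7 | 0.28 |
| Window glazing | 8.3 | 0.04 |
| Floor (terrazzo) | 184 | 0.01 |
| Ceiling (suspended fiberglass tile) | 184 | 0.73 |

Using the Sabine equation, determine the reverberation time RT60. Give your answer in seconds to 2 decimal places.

Total absorption A = 301.7×0.28 + 8.3×0.04 + 184×0.01 + 184×0.73
  = 84.476 + 0.332 + 1.840 + 134.320 = 220.968 m² sabins.
V = 23·8·5 = 920 m³.
RT60 = 0.161 · V / A = 0.161 × 920 / 220.968 = 0.67 s.

0.67 s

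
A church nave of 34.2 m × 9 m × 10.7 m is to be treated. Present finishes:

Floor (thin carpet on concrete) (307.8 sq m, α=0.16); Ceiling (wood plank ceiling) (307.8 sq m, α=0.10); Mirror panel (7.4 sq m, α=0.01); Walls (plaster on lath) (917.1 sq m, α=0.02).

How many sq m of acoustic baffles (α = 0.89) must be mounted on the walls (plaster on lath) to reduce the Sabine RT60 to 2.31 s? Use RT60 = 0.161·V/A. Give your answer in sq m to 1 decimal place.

150.7

Total absorption A₁ = 307.8*0.16 + 307.8*0.10 + 7.4*0.01 + 917.1*0.02
  = 49.248 + 30.780 + 0.074 + 18.342 = 98.444 sq m sabins.
Required A₂ = 0.161·3293.46/2.31 = 229.544 sabins.
Absorption to add: 229.544 − 98.444 = 131.100 sabins.
Each sq m of panel replacing the walls (plaster on lath) adds (0.89 − 0.02) = 0.87 sabins.
Panel area = 131.100 / 0.87 = 150.7 sq m.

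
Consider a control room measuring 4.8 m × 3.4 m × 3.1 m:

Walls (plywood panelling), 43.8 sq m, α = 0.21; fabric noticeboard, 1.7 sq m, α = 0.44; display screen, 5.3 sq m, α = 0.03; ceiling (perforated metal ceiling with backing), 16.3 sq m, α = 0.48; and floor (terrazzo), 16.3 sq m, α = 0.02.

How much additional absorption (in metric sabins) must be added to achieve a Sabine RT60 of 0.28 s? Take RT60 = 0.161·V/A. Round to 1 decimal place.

10.8 sabins

Total absorption A₁ = 43.8*0.21 + 1.7*0.44 + 5.3*0.03 + 16.3*0.48 + 16.3*0.02
  = 9.198 + 0.748 + 0.159 + 7.824 + 0.326 = 18.255 sq m sabins.
For T = 0.28 s, need A₂ = 0.161·V/T = 0.161·50.592/0.28 = 29.090 sabins.
Shortfall: 29.090 − 18.255 = 10.8 sabins.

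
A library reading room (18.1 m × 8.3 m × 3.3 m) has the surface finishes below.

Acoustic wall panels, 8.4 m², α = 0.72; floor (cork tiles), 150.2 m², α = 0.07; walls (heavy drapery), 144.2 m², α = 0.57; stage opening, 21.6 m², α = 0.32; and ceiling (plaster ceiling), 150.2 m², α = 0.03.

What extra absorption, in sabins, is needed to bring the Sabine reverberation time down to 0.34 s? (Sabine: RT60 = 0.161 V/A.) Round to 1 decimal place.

124.6 sabins

Summing Sᵢαᵢ: 6.048 + 10.514 + 82.194 + 6.912 + 4.506 → A₁ = 110.174 sabins.
V = 495.759 m³. Required absorption A₂ = 0.161 × 495.759 / 0.34 = 234.756 sabins.
Shortfall: 234.756 − 110.174 = 124.6 sabins.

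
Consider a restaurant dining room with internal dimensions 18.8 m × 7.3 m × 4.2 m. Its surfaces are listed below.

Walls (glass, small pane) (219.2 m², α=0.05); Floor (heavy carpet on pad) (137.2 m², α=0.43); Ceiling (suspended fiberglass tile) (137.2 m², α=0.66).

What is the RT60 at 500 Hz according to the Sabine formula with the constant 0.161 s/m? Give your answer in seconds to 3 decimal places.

0.578 s

Summing Sᵢαᵢ: 10.960 + 58.996 + 90.552 → A = 160.508 sabins.
Room volume: 576.408 m³.
RT60 = 0.161 · V / A = 0.161 × 576.408 / 160.508 = 0.578 s.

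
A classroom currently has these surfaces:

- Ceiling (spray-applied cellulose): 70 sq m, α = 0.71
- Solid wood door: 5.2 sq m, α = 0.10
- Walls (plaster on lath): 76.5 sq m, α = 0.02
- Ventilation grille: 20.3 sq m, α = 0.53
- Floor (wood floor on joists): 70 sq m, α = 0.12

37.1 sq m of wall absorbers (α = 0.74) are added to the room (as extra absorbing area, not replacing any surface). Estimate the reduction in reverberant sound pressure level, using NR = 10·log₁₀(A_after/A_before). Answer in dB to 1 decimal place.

Equivalent absorption area: A_before = 70×0.71 + 5.2×0.10 + 76.5×0.02 + 20.3×0.53 + 70×0.12 = 70.909 sq m.
Added absorption = 37.1 × 0.74 = 27.454 sabins.
New total A_after = 98.363 sabins.
Reduction = 10 log₁₀(A_after/A_before) = 10 log₁₀(1.3872) = 1.4 dB.

1.4 dB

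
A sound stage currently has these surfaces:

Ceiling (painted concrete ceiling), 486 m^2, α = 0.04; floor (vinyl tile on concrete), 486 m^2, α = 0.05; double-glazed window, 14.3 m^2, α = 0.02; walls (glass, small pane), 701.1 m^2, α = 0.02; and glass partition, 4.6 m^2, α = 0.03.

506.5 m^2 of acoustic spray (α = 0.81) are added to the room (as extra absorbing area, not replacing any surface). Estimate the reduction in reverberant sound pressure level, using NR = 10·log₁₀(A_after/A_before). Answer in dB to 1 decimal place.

Summing Sᵢαᵢ: 19.440 + 24.300 + 0.286 + 14.022 + 0.138 → A_before = 58.186 sabins.
Added absorption = 506.5 × 0.81 = 410.265 sabins.
New total A_after = 468.451 sabins.
NR = 10·log₁₀(468.451/58.186) = 9.1 dB.

9.1 dB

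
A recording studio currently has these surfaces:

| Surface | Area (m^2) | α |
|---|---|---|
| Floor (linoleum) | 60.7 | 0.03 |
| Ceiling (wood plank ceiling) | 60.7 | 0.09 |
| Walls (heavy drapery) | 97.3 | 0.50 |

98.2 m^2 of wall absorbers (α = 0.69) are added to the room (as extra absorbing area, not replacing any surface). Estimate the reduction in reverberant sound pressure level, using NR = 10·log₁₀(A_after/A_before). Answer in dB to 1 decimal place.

3.4 dB

Total absorption A_before = 60.7×0.03 + 60.7×0.09 + 97.3×0.50
  = 1.821 + 5.463 + 48.650 = 55.934 m^2 sabins.
Treatment contributes 98.2·0.69 = 67.758 sabins.
New total A_after = 123.692 sabins.
Reduction = 10 log₁₀(A_after/A_before) = 10 log₁₀(2.2114) = 3.4 dB.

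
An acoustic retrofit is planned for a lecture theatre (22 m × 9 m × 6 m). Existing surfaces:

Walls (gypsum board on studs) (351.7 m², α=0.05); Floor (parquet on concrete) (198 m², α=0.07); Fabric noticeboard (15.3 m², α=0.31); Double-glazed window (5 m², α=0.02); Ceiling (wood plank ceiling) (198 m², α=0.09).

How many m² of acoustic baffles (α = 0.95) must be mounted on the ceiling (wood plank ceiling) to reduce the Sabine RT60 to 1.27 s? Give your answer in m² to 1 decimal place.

Summing Sᵢαᵢ: 17.585 + 13.860 + 4.743 + 0.100 + 17.820 → A₁ = 54.108 sabins.
V = 1188 m³. Target absorption A₂ = 0.161 × 1188 / 1.27 = 150.605 sabins.
Absorption to add: 150.605 − 54.108 = 96.497 sabins.
Net gain per m²: Δα = 0.95 − 0.09 = 0.86.
Area = ΔA/Δα = 96.497/0.86 = 112.2 m².

112.2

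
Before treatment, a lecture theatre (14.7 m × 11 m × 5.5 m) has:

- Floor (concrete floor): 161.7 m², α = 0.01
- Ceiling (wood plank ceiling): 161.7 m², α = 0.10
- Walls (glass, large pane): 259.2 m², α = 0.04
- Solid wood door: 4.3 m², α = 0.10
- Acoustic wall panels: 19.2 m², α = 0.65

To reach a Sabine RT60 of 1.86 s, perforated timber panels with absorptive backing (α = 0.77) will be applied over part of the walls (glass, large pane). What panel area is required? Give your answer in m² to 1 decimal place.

49.2

Equivalent absorption area: A₁ = 161.7×0.01 + 161.7×0.10 + 259.2×0.04 + 4.3×0.10 + 19.2×0.65 = 41.065 m².
Required A₂ = 0.161·889.35/1.86 = 76.981 sabins.
Absorption to add: 76.981 − 41.065 = 35.916 sabins.
Net gain per m²: Δα = 0.77 − 0.04 = 0.73.
Area = ΔA/Δα = 35.916/0.73 = 49.2 m².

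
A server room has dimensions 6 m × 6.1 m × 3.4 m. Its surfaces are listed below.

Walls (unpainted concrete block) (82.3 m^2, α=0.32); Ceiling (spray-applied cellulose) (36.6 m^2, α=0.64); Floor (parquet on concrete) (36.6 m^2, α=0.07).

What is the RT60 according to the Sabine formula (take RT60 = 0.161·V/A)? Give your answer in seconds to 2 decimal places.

Total absorption A = 82.3×0.32 + 36.6×0.64 + 36.6×0.07
  = 26.336 + 23.424 + 2.562 = 52.322 m^2 sabins.
Volume V = 6 × 6.1 × 3.4 = 124.44 m³.
RT60 = 0.161 · V / A = 0.161 × 124.44 / 52.322 = 0.38 s.

0.38 s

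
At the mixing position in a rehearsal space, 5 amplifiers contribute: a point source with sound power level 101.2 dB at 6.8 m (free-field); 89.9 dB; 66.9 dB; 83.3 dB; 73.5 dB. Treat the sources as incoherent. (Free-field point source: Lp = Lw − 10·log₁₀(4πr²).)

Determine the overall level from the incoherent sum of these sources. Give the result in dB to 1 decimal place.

Source at 6.8 m: Lp = 101.2 − 10·log₁₀(4π·6.8²) = 101.2 − 10·log₁₀(581.069) = 73.6 dB.
Sum in the linear (power) domain: Σ 10^(Lᵢ/10) = 10^(73.6/10) + 10^(89.9/10) + 10^(66.9/10) + 10^(83.3/10) + 10^(73.5/10) = 1.241e+09.
L_total = 10·log₁₀(1.241e+09) = 90.9 dB.

90.9 dB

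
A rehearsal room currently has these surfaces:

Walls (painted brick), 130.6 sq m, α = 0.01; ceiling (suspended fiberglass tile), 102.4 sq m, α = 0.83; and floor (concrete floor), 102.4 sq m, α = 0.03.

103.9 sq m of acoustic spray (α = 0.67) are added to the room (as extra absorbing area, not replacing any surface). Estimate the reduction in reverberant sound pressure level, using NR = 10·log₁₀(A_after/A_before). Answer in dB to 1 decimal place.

2.5 dB

A_before = Σ Sᵢαᵢ = 130.6×0.01 + 102.4×0.83 + 102.4×0.03 = 89.370 sabins.
Treatment contributes 103.9·0.67 = 69.613 sabins.
New total A_after = 158.983 sabins.
Reduction = 10 log₁₀(A_after/A_before) = 10 log₁₀(1.7789) = 2.5 dB.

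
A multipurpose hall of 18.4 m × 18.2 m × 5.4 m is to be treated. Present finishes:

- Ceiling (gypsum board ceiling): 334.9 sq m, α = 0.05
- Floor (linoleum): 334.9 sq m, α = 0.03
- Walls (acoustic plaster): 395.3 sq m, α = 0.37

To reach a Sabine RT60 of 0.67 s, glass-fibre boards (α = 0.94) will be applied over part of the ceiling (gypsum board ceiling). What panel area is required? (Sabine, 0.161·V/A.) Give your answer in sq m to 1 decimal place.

293.8

A₁ = Σ Sᵢαᵢ = 334.9*0.05 + 334.9*0.03 + 395.3*0.37 = 173.053 sabins.
V = 1808.352 m³. Target absorption A₂ = 0.161 × 1808.352 / 0.67 = 434.544 sabins.
ΔA needed = 434.544 − 173.053 = 261.491 sabins.
Each sq m of panel replacing the ceiling (gypsum board ceiling) adds (0.94 − 0.05) = 0.89 sabins.
Panel area = 261.491 / 0.89 = 293.8 sq m.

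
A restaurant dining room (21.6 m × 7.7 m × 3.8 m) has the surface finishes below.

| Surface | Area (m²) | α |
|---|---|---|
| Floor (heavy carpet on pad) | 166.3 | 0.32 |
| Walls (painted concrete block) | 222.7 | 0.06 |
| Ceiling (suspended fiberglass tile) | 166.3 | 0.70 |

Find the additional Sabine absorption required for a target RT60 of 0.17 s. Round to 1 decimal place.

415.6 sabins

Equivalent absorption area: A₁ = 166.3·0.32 + 222.7·0.06 + 166.3·0.70 = 182.988 m².
V = 632.016 m³. Required absorption A₂ = 0.161 × 632.016 / 0.17 = 598.556 sabins.
Shortfall: 598.556 − 182.988 = 415.6 sabins.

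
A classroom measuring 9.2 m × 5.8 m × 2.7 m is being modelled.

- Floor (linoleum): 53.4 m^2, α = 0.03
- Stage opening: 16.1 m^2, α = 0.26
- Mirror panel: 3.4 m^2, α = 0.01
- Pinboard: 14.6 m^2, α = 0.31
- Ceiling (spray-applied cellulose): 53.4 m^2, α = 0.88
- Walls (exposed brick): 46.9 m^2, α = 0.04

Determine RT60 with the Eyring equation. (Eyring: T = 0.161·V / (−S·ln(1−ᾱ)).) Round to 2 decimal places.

0.33 sec

Total surface area S = 53.4 + 16.1 + 3.4 + 14.6 + 53.4 + 46.9 = 187.8 m^2.
Σ(Sᵢαᵢ) = 53.4×0.03 + 16.1×0.26 + 3.4×0.01 + 14.6×0.31 + 53.4×0.88 + 46.9×0.04 = 59.216.
ᾱ = 59.216 / 187.8 = 0.3153.
Eyring denominator: −S ln(1−ᾱ) = 71.134.
V = 9.2 × 5.8 × 2.7 = 144.072 m³.
T = 0.161·V/[−S·ln(1−ᾱ)] = 0.161·144.072/71.134 = 0.33 s.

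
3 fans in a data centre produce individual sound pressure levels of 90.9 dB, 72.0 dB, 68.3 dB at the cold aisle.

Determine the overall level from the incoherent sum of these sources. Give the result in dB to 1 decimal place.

Sum in the linear (power) domain: Σ 10^(Lᵢ/10) = 10^(90.9/10) + 10^(72.0/10) + 10^(68.3/10) = 1.253e+09.
L_total = 10·log₁₀(1.253e+09) = 91.0 dB.

91.0 dB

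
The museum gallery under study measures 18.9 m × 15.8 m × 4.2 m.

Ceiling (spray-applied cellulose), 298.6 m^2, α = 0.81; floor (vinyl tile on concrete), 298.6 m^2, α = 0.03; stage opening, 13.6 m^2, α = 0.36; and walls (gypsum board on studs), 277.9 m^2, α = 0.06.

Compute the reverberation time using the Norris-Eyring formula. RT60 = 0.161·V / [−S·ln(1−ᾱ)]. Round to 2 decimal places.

Total surface area S = 298.6 + 298.6 + 13.6 + 277.9 = 888.7 m^2.
Absorption A = 298.6·0.81 + 298.6·0.03 + 13.6·0.36 + 277.9·0.06 = 272.394 sabins.
ᾱ = 272.394 / 888.7 = 0.3065.
−S·ln(1−ᾱ) = −888.7 × ln(1 − 0.3065) = 325.268.
V = 18.9 × 15.8 × 4.2 = 1254.204 m³.
RT60 = 0.161 × 1254.204 / 325.268 = 0.62 s.

0.62 s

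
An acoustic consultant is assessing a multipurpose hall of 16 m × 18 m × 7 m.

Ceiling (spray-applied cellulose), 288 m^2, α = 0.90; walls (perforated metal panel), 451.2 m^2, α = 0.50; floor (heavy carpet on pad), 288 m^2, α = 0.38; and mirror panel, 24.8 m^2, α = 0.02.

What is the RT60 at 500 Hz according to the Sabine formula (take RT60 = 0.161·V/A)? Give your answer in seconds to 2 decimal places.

Summing Sᵢαᵢ: 259.200 + 225.600 + 109.440 + 0.496 → A = 594.736 sabins.
V = 16·18·7 = 2016 m³.
Sabine: RT60 = 0.161 × 2016 / 594.736 = 0.55 s.

0.55 s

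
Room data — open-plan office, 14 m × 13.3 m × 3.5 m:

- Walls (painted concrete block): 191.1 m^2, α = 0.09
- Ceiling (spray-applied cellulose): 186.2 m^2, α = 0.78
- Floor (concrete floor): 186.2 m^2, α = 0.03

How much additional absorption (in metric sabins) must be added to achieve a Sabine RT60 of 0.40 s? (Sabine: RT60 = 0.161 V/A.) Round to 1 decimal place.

Summing Sᵢαᵢ: 17.199 + 145.236 + 5.586 → A₁ = 168.021 sabins.
V = 651.7 m³. Required absorption A₂ = 0.161 × 651.7 / 0.40 = 262.309 sabins.
Additional absorption ΔA = 262.309 − 168.021 = 94.3 sabins.

94.3 sabins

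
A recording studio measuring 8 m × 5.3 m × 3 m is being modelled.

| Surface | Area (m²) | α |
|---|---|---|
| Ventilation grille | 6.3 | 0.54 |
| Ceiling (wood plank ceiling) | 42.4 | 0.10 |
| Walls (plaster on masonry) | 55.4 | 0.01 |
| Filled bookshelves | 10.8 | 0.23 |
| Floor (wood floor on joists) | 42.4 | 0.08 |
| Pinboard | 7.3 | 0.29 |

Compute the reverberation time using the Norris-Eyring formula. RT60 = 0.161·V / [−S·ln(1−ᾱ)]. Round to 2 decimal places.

1.20 sec

S = Σ Sᵢ = 164.6 m².
Σ(Sᵢαᵢ) = 6.3×0.54 + 42.4×0.10 + 55.4×0.01 + 10.8×0.23 + 42.4×0.08 + 7.3×0.29 = 16.189.
Mean coefficient ᾱ = A/S = 0.0984.
Eyring denominator: −S ln(1−ᾱ) = 17.050.
V = 8 × 5.3 × 3 = 127.2 m³.
RT60 = 0.161 × 127.2 / 17.050 = 1.20 s.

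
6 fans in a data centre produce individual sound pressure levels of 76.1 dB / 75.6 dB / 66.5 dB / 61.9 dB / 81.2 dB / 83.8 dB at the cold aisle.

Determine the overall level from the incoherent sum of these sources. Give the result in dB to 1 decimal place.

Σ 10^(Lᵢ/10) = 4.548e+08.
L_total = 10·log₁₀(4.548e+08) = 86.6 dB.

86.6 dB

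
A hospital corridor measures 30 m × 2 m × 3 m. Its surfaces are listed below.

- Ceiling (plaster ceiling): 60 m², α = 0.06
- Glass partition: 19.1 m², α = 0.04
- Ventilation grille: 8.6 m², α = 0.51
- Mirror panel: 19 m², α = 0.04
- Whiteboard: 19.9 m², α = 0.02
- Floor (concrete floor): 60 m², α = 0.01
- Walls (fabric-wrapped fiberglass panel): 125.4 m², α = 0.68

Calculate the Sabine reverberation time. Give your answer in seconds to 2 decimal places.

0.30 seconds

Equivalent absorption area: A = 60×0.06 + 19.1×0.04 + 8.6×0.51 + 19×0.04 + 19.9×0.02 + 60×0.01 + 125.4×0.68 = 95.780 m².
V = 30·2·3 = 180 m³.
T = 0.161 V/A = 0.161·180/95.780 = 0.30 s.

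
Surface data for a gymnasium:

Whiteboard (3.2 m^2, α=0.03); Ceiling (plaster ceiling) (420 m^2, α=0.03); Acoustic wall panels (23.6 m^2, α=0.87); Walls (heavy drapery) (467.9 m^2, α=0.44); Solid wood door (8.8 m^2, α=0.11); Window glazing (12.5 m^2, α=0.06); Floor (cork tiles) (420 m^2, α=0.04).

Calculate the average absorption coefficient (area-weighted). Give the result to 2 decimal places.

0.19

Total surface area S = 1356.0 m^2.
Σ(Sᵢαᵢ) = 3.2·0.03 + 420·0.03 + 23.6·0.87 + 467.9·0.44 + 8.8·0.11 + 12.5·0.06 + 420·0.04 = 257.622.
ᾱ = A/S = 0.19.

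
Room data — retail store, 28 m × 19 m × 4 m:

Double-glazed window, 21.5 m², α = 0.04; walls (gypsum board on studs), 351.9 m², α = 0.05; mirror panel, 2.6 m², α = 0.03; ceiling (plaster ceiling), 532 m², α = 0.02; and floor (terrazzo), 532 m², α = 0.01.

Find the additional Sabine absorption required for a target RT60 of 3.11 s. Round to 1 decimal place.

75.7 sabins

Summing Sᵢαᵢ: 0.860 + 17.595 + 0.078 + 10.640 + 5.320 → A₁ = 34.493 sabins.
Target A₂ = 0.161·2128/3.11 = 110.163 sabins (V = 2128 m³).
Shortfall: 110.163 − 34.493 = 75.7 sabins.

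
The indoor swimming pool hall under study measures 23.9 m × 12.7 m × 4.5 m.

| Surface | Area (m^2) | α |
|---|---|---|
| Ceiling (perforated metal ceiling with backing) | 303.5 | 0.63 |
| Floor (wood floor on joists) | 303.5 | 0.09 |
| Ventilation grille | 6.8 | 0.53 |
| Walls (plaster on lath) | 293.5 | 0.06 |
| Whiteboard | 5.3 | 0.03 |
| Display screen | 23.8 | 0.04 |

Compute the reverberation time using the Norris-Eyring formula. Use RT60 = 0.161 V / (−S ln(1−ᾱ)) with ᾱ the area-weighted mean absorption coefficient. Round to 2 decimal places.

0.79 seconds

Total surface area S = 303.5 + 303.5 + 6.8 + 293.5 + 5.3 + 23.8 = 936.4 m^2.
Absorption A = 303.5·0.63 + 303.5·0.09 + 6.8·0.53 + 293.5·0.06 + 5.3·0.03 + 23.8·0.04 = 240.845 sabins.
ᾱ = 240.845 / 936.4 = 0.2572.
−S·ln(1−ᾱ) = −936.4 × ln(1 − 0.2572) = 278.418.
V = 23.9 × 12.7 × 4.5 = 1365.885 m³.
T = 0.161·V/[−S·ln(1−ᾱ)] = 0.161·1365.885/278.418 = 0.79 s.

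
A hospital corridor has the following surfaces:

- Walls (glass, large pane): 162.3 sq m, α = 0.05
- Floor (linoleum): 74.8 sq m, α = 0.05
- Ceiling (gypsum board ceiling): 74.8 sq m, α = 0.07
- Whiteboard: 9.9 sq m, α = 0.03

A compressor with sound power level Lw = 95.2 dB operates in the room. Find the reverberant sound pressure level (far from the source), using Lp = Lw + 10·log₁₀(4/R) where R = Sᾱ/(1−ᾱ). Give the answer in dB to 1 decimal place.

Σ(Sᵢαᵢ) = 162.3×0.05 + 74.8×0.05 + 74.8×0.07 + 9.9×0.03 = 17.388; total area S = 321.8 sq m.
ᾱ = 0.0540, so room constant R = A/(1−ᾱ) = 18.381 sq m.
Lp = 95.2 + 10·log₁₀(4/18.381) = 95.2 + (-6.62) = 88.6 dB.

88.6 dB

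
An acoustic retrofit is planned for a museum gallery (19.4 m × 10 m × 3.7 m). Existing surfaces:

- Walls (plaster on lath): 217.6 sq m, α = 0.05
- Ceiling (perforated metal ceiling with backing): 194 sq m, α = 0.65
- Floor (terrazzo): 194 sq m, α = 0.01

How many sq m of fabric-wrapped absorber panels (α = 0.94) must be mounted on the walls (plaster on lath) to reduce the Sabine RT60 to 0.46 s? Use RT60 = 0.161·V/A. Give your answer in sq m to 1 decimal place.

Equivalent absorption area: A₁ = 217.6*0.05 + 194*0.65 + 194*0.01 = 138.920 sq m.
V = 717.8 m³. Target absorption A₂ = 0.161 × 717.8 / 0.46 = 251.230 sabins.
ΔA needed = 251.230 − 138.920 = 112.310 sabins.
Each sq m of panel replacing the walls (plaster on lath) adds (0.94 − 0.05) = 0.89 sabins.
Area = ΔA/Δα = 112.310/0.89 = 126.2 sq m.

126.2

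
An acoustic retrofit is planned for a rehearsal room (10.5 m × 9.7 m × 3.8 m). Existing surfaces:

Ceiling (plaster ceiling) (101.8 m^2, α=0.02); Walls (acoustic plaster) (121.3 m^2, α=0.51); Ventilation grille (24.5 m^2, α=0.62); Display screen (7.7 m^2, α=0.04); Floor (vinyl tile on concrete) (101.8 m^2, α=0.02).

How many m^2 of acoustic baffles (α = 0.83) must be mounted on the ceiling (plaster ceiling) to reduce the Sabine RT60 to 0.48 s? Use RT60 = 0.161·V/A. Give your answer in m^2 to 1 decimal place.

Equivalent absorption area: A₁ = 101.8*0.02 + 121.3*0.51 + 24.5*0.62 + 7.7*0.04 + 101.8*0.02 = 81.433 m^2.
V = 387.03 m³. Target absorption A₂ = 0.161 × 387.03 / 0.48 = 129.816 sabins.
ΔA needed = 129.816 − 81.433 = 48.383 sabins.
Net gain per m^2: Δα = 0.83 − 0.02 = 0.81.
Panel area = 48.383 / 0.81 = 59.7 m^2.

59.7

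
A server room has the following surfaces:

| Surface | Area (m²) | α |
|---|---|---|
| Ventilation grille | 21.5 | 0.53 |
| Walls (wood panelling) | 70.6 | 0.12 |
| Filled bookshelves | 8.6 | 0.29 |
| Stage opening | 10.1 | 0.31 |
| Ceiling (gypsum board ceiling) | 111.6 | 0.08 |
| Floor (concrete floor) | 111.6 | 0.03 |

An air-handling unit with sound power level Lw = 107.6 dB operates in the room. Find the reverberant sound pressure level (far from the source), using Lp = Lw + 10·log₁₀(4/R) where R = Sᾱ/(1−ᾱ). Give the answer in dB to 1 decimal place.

Σ(Sᵢαᵢ) = 21.5×0.53 + 70.6×0.12 + 8.6×0.29 + 10.1×0.31 + 111.6×0.08 + 111.6×0.03 = 37.768; total area S = 334.0 m².
ᾱ = 37.768/334.0 = 0.1131; R = Sᾱ/(1−ᾱ) = 37.768/(1−0.1131) = 42.584 m².
Lp = 107.6 + 10·log₁₀(4/42.584) = 107.6 + (-10.27) = 97.3 dB.

97.3 dB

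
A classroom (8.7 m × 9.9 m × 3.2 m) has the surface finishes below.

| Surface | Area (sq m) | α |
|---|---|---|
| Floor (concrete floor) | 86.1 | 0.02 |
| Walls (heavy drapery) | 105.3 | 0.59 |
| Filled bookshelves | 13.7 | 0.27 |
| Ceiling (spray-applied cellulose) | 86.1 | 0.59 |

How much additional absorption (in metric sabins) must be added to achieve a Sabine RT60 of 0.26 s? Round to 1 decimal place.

Total absorption A₁ = 86.1·0.02 + 105.3·0.59 + 13.7·0.27 + 86.1·0.59
  = 1.722 + 62.127 + 3.699 + 50.799 = 118.347 sq m sabins.
Target A₂ = 0.161·275.616/0.26 = 170.670 sabins (V = 275.616 m³).
Shortfall: 170.670 − 118.347 = 52.3 sabins.

52.3 sabins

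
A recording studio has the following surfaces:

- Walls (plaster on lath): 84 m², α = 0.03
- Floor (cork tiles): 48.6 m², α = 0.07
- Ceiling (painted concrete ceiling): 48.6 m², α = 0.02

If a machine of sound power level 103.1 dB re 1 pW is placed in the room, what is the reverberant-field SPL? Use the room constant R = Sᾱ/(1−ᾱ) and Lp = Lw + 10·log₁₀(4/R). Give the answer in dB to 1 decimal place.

Σ(Sᵢαᵢ) = 84×0.03 + 48.6×0.07 + 48.6×0.02 = 6.894; total area S = 181.2 m².
ᾱ = 0.0380, so room constant R = A/(1−ᾱ) = 7.166 m².
Lp = 103.1 + 10·log₁₀(4/7.166) = 103.1 + (-2.53) = 100.6 dB.

100.6 dB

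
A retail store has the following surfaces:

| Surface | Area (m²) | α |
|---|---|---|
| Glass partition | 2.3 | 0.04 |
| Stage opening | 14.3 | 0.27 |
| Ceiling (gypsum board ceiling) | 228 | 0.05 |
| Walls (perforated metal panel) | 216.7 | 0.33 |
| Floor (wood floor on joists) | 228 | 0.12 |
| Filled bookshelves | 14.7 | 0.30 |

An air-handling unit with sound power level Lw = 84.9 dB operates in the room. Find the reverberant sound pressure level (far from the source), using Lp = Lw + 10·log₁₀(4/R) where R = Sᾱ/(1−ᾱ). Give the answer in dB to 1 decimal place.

69.4 dB

Σ(Sᵢαᵢ) = 2.3×0.04 + 14.3×0.27 + 228×0.05 + 216.7×0.33 + 228×0.12 + 14.7×0.30 = 118.634; total area S = 704.0 m².
ᾱ = 0.1685, so room constant R = A/(1−ᾱ) = 142.675 m².
Lp = 84.9 + 10·log₁₀(4/142.675) = 84.9 + (-15.52) = 69.4 dB.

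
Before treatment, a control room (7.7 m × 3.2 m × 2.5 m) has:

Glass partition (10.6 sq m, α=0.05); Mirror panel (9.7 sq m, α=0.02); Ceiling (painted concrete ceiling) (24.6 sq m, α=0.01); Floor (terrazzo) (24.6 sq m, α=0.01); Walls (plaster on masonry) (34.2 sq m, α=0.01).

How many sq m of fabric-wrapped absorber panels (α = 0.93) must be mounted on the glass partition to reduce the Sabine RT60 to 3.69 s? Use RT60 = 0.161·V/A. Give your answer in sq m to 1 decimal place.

Equivalent absorption area: A₁ = 10.6×0.05 + 9.7×0.02 + 24.6×0.01 + 24.6×0.01 + 34.2×0.01 = 1.558 sq m.
V = 61.6 m³. Target absorption A₂ = 0.161 × 61.6 / 3.69 = 2.688 sabins.
ΔA needed = 2.688 − 1.558 = 1.130 sabins.
Each sq m of panel replacing the glass partition adds (0.93 − 0.05) = 0.88 sabins.
Panel area = 1.130 / 0.88 = 1.3 sq m.

1.3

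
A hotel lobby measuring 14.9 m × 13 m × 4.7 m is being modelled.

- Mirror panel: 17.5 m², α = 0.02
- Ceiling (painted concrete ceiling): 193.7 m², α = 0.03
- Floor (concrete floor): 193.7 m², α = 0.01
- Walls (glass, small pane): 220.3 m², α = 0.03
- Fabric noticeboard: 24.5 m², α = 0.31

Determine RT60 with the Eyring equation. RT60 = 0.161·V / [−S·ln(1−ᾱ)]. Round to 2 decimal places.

Total surface area S = 17.5 + 193.7 + 193.7 + 220.3 + 24.5 = 649.7 m².
Absorption A = 17.5×0.02 + 193.7×0.03 + 193.7×0.01 + 220.3×0.03 + 24.5×0.31 = 22.302 sabins.
Mean coefficient ᾱ = A/S = 0.0343.
−S·ln(1−ᾱ) = −649.7 × ln(1 − 0.0343) = 22.676.
V = 14.9 × 13 × 4.7 = 910.39 m³.
RT60 = 0.161 × 910.39 / 22.676 = 6.46 s.

6.46 s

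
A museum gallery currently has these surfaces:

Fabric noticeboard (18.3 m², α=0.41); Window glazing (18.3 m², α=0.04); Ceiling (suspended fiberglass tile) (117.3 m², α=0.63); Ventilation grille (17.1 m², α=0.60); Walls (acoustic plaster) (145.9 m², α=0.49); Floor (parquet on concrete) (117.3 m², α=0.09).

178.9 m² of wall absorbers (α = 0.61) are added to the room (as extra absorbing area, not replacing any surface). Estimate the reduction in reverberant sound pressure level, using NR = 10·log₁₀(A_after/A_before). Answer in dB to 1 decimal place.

Summing Sᵢαᵢ: 7.503 + 0.732 + 73.899 + 10.260 + 71.491 + 10.557 → A_before = 174.442 sabins.
Added absorption = 178.9 × 0.61 = 109.129 sabins.
A_after = 174.442 + 109.129 = 283.571 sabins.
NR = 10·log₁₀(283.571/174.442) = 2.1 dB.

2.1 dB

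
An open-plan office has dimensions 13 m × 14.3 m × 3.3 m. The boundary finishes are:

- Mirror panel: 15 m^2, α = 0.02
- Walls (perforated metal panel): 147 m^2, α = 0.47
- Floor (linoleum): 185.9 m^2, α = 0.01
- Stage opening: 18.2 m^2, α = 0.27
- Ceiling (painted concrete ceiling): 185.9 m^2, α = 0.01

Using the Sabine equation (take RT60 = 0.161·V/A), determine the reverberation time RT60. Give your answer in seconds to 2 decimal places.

Summing Sᵢαᵢ: 0.300 + 69.090 + 1.859 + 4.914 + 1.859 → A = 78.022 sabins.
Volume V = 13 × 14.3 × 3.3 = 613.47 m³.
Sabine: RT60 = 0.161 × 613.47 / 78.022 = 1.27 s.

1.27 sec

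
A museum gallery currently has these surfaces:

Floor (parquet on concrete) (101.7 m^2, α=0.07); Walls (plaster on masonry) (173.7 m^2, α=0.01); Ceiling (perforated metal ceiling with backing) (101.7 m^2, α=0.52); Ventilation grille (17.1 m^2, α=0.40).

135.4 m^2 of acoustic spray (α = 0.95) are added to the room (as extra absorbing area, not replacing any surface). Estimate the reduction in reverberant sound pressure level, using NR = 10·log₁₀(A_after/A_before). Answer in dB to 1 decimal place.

4.6 dB

A_before = Σ Sᵢαᵢ = 101.7×0.07 + 173.7×0.01 + 101.7×0.52 + 17.1×0.40 = 68.580 sabins.
Added absorption = 135.4 × 0.95 = 128.630 sabins.
A_after = 68.580 + 128.630 = 197.210 sabins.
Reduction = 10 log₁₀(A_after/A_before) = 10 log₁₀(2.8756) = 4.6 dB.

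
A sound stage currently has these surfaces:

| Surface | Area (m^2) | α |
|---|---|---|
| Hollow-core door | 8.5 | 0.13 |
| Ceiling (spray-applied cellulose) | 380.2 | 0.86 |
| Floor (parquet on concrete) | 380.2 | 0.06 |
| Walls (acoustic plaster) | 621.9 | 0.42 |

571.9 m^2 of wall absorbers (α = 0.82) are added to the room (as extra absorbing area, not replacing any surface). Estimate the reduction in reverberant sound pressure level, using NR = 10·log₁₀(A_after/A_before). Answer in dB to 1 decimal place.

Total absorption A_before = 8.5·0.13 + 380.2·0.86 + 380.2·0.06 + 621.9·0.42
  = 1.105 + 326.972 + 22.812 + 261.198 = 612.087 m^2 sabins.
Treatment contributes 571.9·0.82 = 468.958 sabins.
New total A_after = 1081.045 sabins.
NR = 10·log₁₀(1081.045/612.087) = 2.5 dB.

2.5 dB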